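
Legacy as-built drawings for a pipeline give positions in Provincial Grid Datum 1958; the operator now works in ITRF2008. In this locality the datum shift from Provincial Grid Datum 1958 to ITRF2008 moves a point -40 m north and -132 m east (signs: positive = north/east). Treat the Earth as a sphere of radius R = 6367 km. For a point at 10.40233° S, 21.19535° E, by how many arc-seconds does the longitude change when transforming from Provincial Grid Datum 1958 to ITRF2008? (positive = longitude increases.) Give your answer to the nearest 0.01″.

Δλ = -4.35″

At latitude -10.40233°, cos φ = 0.983564.
One radian of longitude at latitude φ spans R cos φ, so Δλ = ΔE / (R cos φ) = -132.0 / (6367000 × 0.983564) = -2.1078e-05 rad = -4.348″.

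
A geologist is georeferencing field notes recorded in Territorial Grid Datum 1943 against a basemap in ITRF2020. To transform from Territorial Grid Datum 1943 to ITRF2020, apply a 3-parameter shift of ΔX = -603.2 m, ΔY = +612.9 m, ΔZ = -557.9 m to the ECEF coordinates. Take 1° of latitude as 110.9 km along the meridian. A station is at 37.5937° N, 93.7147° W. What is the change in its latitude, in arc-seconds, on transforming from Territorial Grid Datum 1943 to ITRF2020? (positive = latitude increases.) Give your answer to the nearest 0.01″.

Δφ = -3.01″

sin φ = 0.610058, cos φ = 0.792357, sin λ = -0.997899, cos λ = -0.064788.
North component: ΔN = −sin φ cos λ·ΔX − sin φ sin λ·ΔY + cos φ·ΔZ = −(0.610058)(-0.064788)(-603.2) − (0.610058)(-0.997899)(612.9) + (0.792357)(-557.9) = -92.78 m.
1° of latitude spans 110900 m, so Δφ = -92.78 / 110900 × 3600 = -3.012″.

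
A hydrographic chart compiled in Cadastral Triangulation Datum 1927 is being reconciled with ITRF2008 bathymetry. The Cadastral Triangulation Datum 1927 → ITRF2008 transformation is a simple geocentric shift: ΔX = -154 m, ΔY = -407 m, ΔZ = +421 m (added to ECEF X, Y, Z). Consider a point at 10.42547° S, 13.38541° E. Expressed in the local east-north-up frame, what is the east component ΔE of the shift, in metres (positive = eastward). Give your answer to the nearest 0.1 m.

The local east axis at (φ, λ) is (−sin λ, cos λ, 0), so ΔE = −sin(13.38541°)·(-154) + cos(13.38541°)·(-407) = -360.29 m.

ΔE = -360.3 m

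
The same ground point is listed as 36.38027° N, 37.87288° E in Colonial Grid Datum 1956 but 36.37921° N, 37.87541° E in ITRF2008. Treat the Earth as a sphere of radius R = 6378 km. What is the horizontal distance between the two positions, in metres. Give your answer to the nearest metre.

Δφ = 36.37921° − 36.38027° = -0.00106°; Δλ = 37.87541° − 37.87288° = +0.00253°.
1° along a meridian = πR/180 = 111317 m.
ΔN = Δφ × 111317 = -118.0 m; ΔE = Δλ × 111317 × cos(36.38027°) = +0.00253 × 111317 × 0.805098 = 226.7 m.
Distance = √(ΔE² + ΔN²) = √(226.7² + (-118.0)²) = 255.6 m.

256 m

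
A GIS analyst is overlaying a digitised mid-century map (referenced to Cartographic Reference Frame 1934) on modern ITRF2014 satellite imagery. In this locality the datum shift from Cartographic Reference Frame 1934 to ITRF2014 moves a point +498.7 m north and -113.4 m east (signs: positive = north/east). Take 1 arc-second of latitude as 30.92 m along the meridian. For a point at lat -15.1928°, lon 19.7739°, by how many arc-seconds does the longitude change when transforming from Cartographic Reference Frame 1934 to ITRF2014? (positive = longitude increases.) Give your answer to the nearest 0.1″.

Δλ = -3.8″

At latitude -15.1928°, cos φ = 0.965049.
1″ of longitude at this latitude = 30.92 × cos φ = 29.8393 m, so Δλ = -113.4 / 29.8393 = -3.800″.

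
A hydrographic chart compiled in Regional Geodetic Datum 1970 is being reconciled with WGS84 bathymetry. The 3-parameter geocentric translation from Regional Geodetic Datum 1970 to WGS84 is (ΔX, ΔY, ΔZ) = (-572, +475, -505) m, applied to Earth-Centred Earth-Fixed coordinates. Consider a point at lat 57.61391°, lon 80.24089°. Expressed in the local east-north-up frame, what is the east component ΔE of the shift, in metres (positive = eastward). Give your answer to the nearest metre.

The local east axis at (φ, λ) is (−sin λ, cos λ, 0), so ΔE = −sin(80.24089°)·(-572) + cos(80.24089°)·475 = 644.24 m.

ΔE = 644 m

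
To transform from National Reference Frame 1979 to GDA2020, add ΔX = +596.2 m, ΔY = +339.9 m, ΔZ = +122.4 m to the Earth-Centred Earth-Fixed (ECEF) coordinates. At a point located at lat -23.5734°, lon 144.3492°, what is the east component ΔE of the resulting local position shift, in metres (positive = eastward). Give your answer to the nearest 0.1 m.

At φ = -23.5734°, λ = 144.3492°: sin φ = -0.399924, cos φ = 0.916548, sin λ = 0.582844, cos λ = -0.812584.
ΔE = −sin λ·ΔX + cos λ·ΔY = −(0.582844)·(596.2) + (-0.812584)·(339.9) = -623.69 m.

ΔE = -623.7 m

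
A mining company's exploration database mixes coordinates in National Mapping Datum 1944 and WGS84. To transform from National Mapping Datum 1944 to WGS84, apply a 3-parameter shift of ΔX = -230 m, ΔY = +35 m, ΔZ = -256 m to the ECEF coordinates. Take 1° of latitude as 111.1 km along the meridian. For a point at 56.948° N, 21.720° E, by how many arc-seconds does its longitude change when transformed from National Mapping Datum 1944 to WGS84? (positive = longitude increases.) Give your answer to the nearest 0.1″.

Δλ = 7.0″

sin φ = 0.838176, cos φ = 0.545400, sin λ = 0.370071, cos λ = 0.929003.
East component: ΔE = −sin λ·ΔX + cos λ·ΔY = −(0.370071)(-230) + (0.929003)(35) = 117.63 m.
1° of latitude spans 111100 m; at latitude φ, 1° of longitude spans that × cos φ = 60593.9 m, so Δλ = 117.63 / 60593.9 × 3600 = 6.989″.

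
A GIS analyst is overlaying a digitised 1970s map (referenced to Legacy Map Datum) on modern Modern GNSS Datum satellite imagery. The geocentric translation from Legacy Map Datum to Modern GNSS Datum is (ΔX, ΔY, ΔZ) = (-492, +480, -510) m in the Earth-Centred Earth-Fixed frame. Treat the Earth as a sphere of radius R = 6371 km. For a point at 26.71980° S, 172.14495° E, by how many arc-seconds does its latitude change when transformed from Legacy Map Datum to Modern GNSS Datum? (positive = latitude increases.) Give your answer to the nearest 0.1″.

sin φ = -0.449628, cos φ = 0.893216, sin λ = 0.136667, cos λ = -0.990617.
North component: ΔN = −sin φ cos λ·ΔX − sin φ sin λ·ΔY + cos φ·ΔZ = −(-0.449628)(-0.990617)(-492) − (-0.449628)(0.136667)(480) + (0.893216)(-510) = -206.90 m.
1° of latitude spans πR/180 = 111195 m, so Δφ = -206.90 / 111195 × 3600 = -6.699″.

Δφ = -6.7″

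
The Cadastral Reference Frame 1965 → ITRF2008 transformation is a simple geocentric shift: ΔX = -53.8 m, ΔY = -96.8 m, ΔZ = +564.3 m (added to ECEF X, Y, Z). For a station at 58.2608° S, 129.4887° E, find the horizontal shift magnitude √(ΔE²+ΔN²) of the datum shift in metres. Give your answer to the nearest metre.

The local east axis at (φ, λ) is (−sin λ, cos λ, 0), so ΔE = −sin(129.4887°)·(-53.8) + cos(129.4887°)·(-96.8) = 103.08 m.
The local north axis is (−sin φ cos λ, −sin φ sin λ, cos φ), giving ΔN = 29.096 − 63.533 + 296.852 = 262.42 m.
Horizontal magnitude = √(ΔE² + ΔN²) = √(103.08² + 262.42²) = 281.93 m.

282 m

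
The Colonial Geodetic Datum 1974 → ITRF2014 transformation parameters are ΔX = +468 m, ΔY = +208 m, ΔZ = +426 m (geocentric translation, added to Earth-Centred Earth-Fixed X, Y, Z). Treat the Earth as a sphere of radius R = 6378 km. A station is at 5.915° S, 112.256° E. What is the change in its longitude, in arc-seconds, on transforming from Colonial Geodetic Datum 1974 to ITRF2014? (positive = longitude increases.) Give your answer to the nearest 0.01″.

sin φ = -0.103053, cos φ = 0.994676, sin λ = 0.925501, cos λ = -0.378746.
East component: ΔE = −sin λ·ΔX + cos λ·ΔY = −(0.925501)(468) + (-0.378746)(208) = -511.91 m.
1° of latitude spans πR/180 = 111317 m; at latitude φ, 1° of longitude spans that × cos φ = 110724.4 m, so Δλ = -511.91 / 110724.4 × 3600 = -16.644″.

Δλ = -16.64″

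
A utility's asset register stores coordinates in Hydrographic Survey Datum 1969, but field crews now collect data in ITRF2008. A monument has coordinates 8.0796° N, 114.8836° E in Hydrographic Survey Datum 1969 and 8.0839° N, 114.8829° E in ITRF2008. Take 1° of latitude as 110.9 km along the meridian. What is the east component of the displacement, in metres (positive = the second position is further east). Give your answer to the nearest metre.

Δφ = 8.0839° − 8.0796° = +0.0043°; Δλ = 114.8829° − 114.8836° = -0.0007°.
ΔN = Δφ × 110900 = 476.9 m; ΔE = Δλ × 110900 × cos(8.0796°) = -0.0007 × 110900 × 0.990074 = -76.9 m.

ΔE = -77 m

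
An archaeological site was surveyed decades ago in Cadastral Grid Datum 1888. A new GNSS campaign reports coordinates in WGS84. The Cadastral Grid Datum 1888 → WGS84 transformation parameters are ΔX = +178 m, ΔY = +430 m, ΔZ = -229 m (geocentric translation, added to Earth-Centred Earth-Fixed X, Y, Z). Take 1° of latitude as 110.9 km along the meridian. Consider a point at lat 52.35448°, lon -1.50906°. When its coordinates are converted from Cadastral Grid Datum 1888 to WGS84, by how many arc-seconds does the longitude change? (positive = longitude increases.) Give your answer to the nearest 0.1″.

sin φ = 0.791805, cos φ = 0.610774, sin λ = -0.026335, cos λ = 0.999653.
East component: ΔE = −sin λ·ΔX + cos λ·ΔY = −(-0.026335)(178) + (0.999653)(430) = 434.54 m.
1° of latitude spans 110900 m; at latitude φ, 1° of longitude spans that × cos φ = 67734.9 m, so Δλ = 434.54 / 67734.9 × 3600 = 23.095″.

Δλ = 23.1″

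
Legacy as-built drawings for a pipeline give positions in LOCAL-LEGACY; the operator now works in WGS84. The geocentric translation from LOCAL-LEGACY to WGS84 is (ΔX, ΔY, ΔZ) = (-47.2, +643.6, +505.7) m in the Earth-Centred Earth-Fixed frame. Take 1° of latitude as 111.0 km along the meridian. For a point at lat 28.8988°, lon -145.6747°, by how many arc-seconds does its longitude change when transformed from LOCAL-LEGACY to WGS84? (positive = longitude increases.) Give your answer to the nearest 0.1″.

sin φ = 0.483264, cos φ = 0.875475, sin λ = -0.563891, cos λ = -0.825849.
East component: ΔE = −sin λ·ΔX + cos λ·ΔY = −(-0.563891)(-47.2) + (-0.825849)(643.6) = -558.13 m.
1° of latitude spans 111000 m; at latitude φ, 1° of longitude spans that × cos φ = 97177.7 m, so Δλ = -558.13 / 97177.7 × 3600 = -20.676″.

Δλ = -20.7″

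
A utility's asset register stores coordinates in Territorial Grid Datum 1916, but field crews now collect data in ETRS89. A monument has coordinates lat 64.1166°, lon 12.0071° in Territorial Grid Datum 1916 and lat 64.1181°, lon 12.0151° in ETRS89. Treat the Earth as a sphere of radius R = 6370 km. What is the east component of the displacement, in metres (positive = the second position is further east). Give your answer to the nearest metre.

ΔE = 388 m

Δφ = 64.1181° − 64.1166° = +0.0015°; Δλ = 12.0151° − 12.0071° = +0.0080°.
1° along a meridian = πR/180 = 111177 m.
ΔN = Δφ × 111177 = 166.8 m; ΔE = Δλ × 111177 × cos(64.1166°) = +0.0080 × 111177 × 0.436541 = 388.3 m.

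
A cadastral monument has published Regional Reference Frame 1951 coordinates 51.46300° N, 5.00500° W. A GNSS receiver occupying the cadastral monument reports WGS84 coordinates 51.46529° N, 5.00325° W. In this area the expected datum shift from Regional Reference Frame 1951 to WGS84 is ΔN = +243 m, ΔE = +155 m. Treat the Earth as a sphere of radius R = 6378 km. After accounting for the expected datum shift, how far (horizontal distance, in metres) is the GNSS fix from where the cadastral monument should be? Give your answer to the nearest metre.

36 m

Observed coordinate differences: Δφ = +0.00229°, Δλ = +0.00175°.
Converting to metres (1° lat = 111317 m, cos φ = 0.623020): observed ΔN = 254.9 m, observed ΔE = 121.4 m.
Subtracting the expected shift leaves a residual of 254.9 − (243) = 11.9 m north and 121.4 − (155) = -33.6 m east.
Residual distance = √(11.9² + (-33.6)²) = 35.7 m.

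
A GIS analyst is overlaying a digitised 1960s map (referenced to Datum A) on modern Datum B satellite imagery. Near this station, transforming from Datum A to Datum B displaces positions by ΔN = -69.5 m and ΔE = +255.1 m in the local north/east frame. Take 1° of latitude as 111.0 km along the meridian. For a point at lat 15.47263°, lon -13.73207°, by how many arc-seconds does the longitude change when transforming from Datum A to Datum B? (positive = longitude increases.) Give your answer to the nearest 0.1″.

Δλ = 8.6″

At latitude 15.47263°, cos φ = 0.963758.
1° of longitude at this latitude = 111.0 × cos φ = 106.98 km, so Δλ = 255.1 / 106977.1 = 0.0023846° = 8.585″.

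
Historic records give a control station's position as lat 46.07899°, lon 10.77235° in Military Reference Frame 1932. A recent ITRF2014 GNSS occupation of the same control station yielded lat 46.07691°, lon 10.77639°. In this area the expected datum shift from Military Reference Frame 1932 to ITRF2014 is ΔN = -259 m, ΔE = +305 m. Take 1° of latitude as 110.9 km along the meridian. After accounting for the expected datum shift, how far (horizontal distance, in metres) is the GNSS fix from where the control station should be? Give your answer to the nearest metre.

Observed coordinate differences: Δφ = -0.00208°, Δλ = +0.00404°.
Converting to metres (1° lat = 110900 m, cos φ = 0.693666): observed ΔN = -230.7 m, observed ΔE = 310.8 m.
Subtracting the expected shift leaves a residual of -230.7 − (-259) = 28.3 m north and 310.8 − (305) = 5.8 m east.
Residual distance = √(28.3² + 5.8²) = 28.9 m.

29 m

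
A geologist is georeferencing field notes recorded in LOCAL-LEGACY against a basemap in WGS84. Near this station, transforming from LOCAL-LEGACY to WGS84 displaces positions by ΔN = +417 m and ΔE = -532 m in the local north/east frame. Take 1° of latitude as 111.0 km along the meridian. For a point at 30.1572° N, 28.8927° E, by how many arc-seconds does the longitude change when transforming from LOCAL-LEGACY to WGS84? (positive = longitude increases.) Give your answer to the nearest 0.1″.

Δλ = -20.0″

At latitude 30.1572°, cos φ = 0.864650.
1° of longitude at this latitude = 111.0 × cos φ = 95.98 km, so Δλ = -532.0 / 95976.2 = -0.0055430° = -19.955″.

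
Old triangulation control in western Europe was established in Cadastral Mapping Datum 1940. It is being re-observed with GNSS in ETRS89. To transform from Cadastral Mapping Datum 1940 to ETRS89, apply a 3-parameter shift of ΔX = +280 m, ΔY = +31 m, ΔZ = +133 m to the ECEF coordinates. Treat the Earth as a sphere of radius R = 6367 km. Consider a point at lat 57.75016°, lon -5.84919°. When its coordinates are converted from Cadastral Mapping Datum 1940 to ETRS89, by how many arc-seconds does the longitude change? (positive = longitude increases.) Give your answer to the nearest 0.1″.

sin φ = 0.845729, cos φ = 0.533612, sin λ = -0.101910, cos λ = 0.994794.
East component: ΔE = −sin λ·ΔX + cos λ·ΔY = −(-0.101910)(280) + (0.994794)(31) = 59.37 m.
1° of latitude spans πR/180 = 111125 m; at latitude φ, 1° of longitude spans that × cos φ = 59297.7 m, so Δλ = 59.37 / 59297.7 × 3600 = 3.605″.

Δλ = 3.6″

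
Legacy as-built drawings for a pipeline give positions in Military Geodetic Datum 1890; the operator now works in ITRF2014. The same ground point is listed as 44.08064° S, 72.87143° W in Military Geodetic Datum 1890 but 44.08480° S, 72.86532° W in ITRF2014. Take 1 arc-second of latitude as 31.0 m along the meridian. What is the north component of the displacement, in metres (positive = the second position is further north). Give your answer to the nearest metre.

ΔN = -464 m

Δφ = -44.08480° − -44.08064° = -0.00416°; Δλ = -72.86532° − -72.87143° = +0.00611°.
1° of latitude = 3600 × 31.00 = 111600 m.
ΔN = Δφ × 111600 = -464.3 m; ΔE = Δλ × 111600 × cos(-44.08064°) = +0.00611 × 111600 × 0.718361 = 489.8 m.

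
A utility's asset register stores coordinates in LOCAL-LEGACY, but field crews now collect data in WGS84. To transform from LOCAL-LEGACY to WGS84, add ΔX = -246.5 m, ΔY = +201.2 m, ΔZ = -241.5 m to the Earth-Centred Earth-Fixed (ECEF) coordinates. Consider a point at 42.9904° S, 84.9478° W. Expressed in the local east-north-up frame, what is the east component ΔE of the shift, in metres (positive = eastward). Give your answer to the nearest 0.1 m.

At φ = -42.9904°, λ = -84.9478°: sin φ = -0.681876, cos φ = 0.731468, sin λ = -0.996115, cos λ = 0.088063.
ΔE = −sin λ·ΔX + cos λ·ΔY = −(-0.996115)·(-246.5) + (0.088063)·(201.2) = -227.82 m.

ΔE = -227.8 m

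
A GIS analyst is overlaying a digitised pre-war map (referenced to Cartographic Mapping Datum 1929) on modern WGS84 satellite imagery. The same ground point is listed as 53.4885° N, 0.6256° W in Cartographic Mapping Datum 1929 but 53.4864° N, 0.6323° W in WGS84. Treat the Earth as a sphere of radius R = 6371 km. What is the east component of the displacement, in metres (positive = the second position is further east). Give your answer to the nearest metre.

ΔE = -443 m

Δφ = 53.4864° − 53.4885° = -0.0021°; Δλ = -0.6323° − -0.6256° = -0.0067°.
1° along a meridian = πR/180 = 111195 m.
ΔN = Δφ × 111195 = -233.5 m; ΔE = Δλ × 111195 × cos(53.4885°) = -0.0067 × 111195 × 0.594984 = -443.3 m.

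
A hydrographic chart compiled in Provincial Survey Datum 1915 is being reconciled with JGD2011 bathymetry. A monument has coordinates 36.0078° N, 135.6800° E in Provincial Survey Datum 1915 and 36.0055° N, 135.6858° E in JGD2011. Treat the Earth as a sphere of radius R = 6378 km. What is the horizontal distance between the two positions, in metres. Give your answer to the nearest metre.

582 m

Δφ = 36.0055° − 36.0078° = -0.0023°; Δλ = 135.6858° − 135.6800° = +0.0058°.
1° along a meridian = πR/180 = 111317 m.
ΔN = Δφ × 111317 = -256.0 m; ΔE = Δλ × 111317 × cos(36.0078°) = +0.0058 × 111317 × 0.808937 = 522.3 m.
Distance = √(ΔE² + ΔN²) = √(522.3² + (-256.0)²) = 581.7 m.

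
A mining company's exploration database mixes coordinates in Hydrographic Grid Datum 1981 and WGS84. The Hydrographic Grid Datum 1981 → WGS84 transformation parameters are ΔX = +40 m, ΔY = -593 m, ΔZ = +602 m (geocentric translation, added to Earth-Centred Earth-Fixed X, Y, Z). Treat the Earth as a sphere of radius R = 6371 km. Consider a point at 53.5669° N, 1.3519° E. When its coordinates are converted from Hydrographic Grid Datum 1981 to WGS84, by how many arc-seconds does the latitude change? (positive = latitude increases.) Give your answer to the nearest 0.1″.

sin φ = 0.804551, cos φ = 0.593884, sin λ = 0.023593, cos λ = 0.999722.
North component: ΔN = −sin φ cos λ·ΔX − sin φ sin λ·ΔY + cos φ·ΔZ = −(0.804551)(0.999722)(40) − (0.804551)(0.023593)(-593) + (0.593884)(602) = 336.60 m.
1° of latitude spans πR/180 = 111195 m, so Δφ = 336.60 / 111195 × 3600 = 10.898″.

Δφ = 10.9″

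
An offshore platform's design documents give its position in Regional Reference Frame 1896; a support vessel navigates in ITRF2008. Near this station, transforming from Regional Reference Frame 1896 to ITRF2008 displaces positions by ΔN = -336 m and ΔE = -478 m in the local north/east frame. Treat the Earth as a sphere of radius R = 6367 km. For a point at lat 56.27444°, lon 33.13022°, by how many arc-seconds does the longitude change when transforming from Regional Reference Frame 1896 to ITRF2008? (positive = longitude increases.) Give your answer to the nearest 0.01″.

At latitude 56.27444°, cos φ = 0.555216.
One radian of longitude at latitude φ spans R cos φ, so Δλ = ΔE / (R cos φ) = -478.0 / (6367000 × 0.555216) = -1.3522e-04 rad = -27.891″.

Δλ = -27.89″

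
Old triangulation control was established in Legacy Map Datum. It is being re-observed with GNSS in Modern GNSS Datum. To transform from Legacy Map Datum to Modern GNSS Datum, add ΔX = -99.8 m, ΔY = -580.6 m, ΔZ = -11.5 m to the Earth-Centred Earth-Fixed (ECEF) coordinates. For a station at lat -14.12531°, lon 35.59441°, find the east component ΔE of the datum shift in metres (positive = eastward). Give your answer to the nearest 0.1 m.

At φ = -14.12531°, λ = 35.59441°: sin φ = -0.244043, cos φ = 0.969764, sin λ = 0.582044, cos λ = 0.813158.
ΔE = −sin λ·ΔX + cos λ·ΔY = −(0.582044)·(-99.8) + (0.813158)·(-580.6) = -414.03 m.

ΔE = -414.0 m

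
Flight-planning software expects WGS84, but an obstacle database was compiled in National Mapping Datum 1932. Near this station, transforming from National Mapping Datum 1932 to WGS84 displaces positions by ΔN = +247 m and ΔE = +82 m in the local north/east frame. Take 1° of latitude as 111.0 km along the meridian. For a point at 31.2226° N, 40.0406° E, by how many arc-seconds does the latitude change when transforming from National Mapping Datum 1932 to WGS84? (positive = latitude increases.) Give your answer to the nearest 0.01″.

1° of latitude = 111.0 km, so Δφ = 247.0 / 111000 = 0.0022252° = 8.011″.

Δφ = 8.01″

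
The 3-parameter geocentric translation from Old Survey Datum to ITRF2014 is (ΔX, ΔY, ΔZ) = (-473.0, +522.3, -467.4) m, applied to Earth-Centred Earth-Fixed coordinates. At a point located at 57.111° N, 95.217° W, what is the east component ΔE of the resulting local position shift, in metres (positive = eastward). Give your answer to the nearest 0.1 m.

The local east axis at (φ, λ) is (−sin λ, cos λ, 0), so ΔE = −sin(-95.217°)·(-473.0) + cos(-95.217°)·522.3 = -518.53 m.

ΔE = -518.5 m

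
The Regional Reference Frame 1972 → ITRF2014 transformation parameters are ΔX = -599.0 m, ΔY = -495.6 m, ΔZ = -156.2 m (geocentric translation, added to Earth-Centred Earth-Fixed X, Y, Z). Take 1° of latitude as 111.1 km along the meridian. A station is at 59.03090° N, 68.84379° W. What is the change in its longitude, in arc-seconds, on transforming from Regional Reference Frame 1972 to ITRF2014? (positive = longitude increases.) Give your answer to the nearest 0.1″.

sin φ = 0.857445, cos φ = 0.514576, sin λ = -0.932600, cos λ = 0.360912.
East component: ΔE = −sin λ·ΔX + cos λ·ΔY = −(-0.932600)(-599.0) + (0.360912)(-495.6) = -737.50 m.
1° of latitude spans 111100 m; at latitude φ, 1° of longitude spans that × cos φ = 57169.4 m, so Δλ = -737.50 / 57169.4 × 3600 = -46.441″.

Δλ = -46.4″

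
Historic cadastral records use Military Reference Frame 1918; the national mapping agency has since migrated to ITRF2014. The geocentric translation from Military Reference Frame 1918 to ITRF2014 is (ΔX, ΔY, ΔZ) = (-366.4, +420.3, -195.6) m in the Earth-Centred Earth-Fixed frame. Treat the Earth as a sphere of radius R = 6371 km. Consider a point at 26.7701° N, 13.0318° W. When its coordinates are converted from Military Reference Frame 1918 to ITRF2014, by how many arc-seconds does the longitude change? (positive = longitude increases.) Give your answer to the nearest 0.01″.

sin φ = 0.450412, cos φ = 0.892821, sin λ = -0.225492, cos λ = 0.974245.
East component: ΔE = −sin λ·ΔX + cos λ·ΔY = −(-0.225492)(-366.4) + (0.974245)(420.3) = 326.86 m.
1° of latitude spans πR/180 = 111195 m; at latitude φ, 1° of longitude spans that × cos φ = 99277.2 m, so Δλ = 326.86 / 99277.2 × 3600 = 11.852″.

Δλ = 11.85″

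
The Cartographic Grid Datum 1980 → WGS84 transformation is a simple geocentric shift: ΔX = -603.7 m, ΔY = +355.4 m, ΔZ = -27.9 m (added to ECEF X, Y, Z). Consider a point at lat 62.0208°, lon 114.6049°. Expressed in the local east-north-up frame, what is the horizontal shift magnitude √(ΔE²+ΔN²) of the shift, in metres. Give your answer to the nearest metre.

657 m

The local east axis at (φ, λ) is (−sin λ, cos λ, 0), so ΔE = −sin(114.6049°)·(-603.7) + cos(114.6049°)·355.4 = 400.91 m.
The local north axis is (−sin φ cos λ, −sin φ sin λ, cos φ), giving ΔN = -221.977 − 285.362 − 13.089 = -520.43 m.
Horizontal magnitude = √(ΔE² + ΔN²) = √(400.91² + (-520.43)²) = 656.94 m.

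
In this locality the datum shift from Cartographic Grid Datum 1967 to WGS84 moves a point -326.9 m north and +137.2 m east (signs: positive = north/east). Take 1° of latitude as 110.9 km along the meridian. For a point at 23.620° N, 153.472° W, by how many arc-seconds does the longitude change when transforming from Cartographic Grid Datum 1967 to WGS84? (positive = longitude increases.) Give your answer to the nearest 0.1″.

Δλ = 4.9″

At latitude 23.620°, cos φ = 0.916223.
1° of longitude at this latitude = 110.9 × cos φ = 101.61 km, so Δλ = 137.2 / 101609.1 = 0.0013503° = 4.861″.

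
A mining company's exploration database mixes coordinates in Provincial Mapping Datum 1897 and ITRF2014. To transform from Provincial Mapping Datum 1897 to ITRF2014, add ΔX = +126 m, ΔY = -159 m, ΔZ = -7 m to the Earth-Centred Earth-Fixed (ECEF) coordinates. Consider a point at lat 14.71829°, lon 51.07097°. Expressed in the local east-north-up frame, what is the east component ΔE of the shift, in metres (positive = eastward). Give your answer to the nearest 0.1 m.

ΔE = -197.9 m

At φ = 14.71829°, λ = 51.07097°: sin φ = 0.254067, cos φ = 0.967187, sin λ = 0.777925, cos λ = 0.628357.
ΔE = −sin λ·ΔX + cos λ·ΔY = −(0.777925)·(126) + (0.628357)·(-159) = -197.93 m.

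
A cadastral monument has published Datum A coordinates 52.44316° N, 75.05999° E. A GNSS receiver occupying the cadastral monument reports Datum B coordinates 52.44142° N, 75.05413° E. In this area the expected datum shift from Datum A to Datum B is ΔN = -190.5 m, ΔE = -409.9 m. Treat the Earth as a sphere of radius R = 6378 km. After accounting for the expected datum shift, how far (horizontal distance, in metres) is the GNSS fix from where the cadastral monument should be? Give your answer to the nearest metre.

13 m

Observed coordinate differences: Δφ = -0.00174°, Δλ = -0.00586°.
Converting to metres (1° lat = 111317 m, cos φ = 0.609548): observed ΔN = -193.7 m, observed ΔE = -397.6 m.
Subtracting the expected shift leaves a residual of -193.7 − (-190.5) = -3.2 m north and -397.6 − (-409.9) = 12.3 m east.
Residual distance = √((-3.2)² + 12.3²) = 12.7 m.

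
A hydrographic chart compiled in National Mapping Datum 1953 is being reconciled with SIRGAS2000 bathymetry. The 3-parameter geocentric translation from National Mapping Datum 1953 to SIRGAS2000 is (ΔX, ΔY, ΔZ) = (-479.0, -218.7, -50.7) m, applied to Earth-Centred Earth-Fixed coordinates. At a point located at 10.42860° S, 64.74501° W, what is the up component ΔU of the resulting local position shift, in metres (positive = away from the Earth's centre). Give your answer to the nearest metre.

The local up (radial) axis is (cos φ cos λ, cos φ sin λ, sin φ), giving ΔU = -200.988 + 194.529 + 9.177 = 2.72 m.

ΔU = 3 m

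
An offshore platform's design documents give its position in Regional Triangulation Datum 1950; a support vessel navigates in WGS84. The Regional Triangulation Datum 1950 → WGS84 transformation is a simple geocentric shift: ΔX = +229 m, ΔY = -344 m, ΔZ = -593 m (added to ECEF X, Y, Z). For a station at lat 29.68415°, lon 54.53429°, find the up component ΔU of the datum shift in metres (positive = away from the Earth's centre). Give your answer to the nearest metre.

The local up (radial) axis is (cos φ cos λ, cos φ sin λ, sin φ), giving ΔU = 115.433 − 243.407 − 293.664 = -421.64 m.

ΔU = -422 m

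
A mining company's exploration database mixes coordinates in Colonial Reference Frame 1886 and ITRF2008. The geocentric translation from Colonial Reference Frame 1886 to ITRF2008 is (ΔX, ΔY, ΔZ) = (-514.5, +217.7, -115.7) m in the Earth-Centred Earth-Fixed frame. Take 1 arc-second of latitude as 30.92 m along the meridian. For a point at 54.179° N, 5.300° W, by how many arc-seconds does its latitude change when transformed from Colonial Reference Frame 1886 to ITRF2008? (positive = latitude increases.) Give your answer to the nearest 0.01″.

Δφ = 11.77″

sin φ = 0.810849, cos φ = 0.585255, sin λ = -0.092371, cos λ = 0.995725.
North component: ΔN = −sin φ cos λ·ΔX − sin φ sin λ·ΔY + cos φ·ΔZ = −(0.810849)(0.995725)(-514.5) − (0.810849)(-0.092371)(217.7) + (0.585255)(-115.7) = 363.99 m.
1° of latitude spans 3600 × 30.92 = 111312 m, so Δφ = 363.99 / 111312 × 3600 = 11.772″.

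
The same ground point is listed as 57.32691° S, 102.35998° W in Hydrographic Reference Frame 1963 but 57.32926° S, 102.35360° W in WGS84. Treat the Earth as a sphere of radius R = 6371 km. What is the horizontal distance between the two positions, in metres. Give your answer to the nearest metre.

Δφ = -57.32926° − -57.32691° = -0.00235°; Δλ = -102.35360° − -102.35998° = +0.00638°.
1° along a meridian = πR/180 = 111195 m.
ΔN = Δφ × 111195 = -261.3 m; ΔE = Δλ × 111195 × cos(-57.32691°) = +0.00638 × 111195 × 0.539845 = 383.0 m.
Distance = √(ΔE² + ΔN²) = √(383.0² + (-261.3)²) = 463.6 m.

464 m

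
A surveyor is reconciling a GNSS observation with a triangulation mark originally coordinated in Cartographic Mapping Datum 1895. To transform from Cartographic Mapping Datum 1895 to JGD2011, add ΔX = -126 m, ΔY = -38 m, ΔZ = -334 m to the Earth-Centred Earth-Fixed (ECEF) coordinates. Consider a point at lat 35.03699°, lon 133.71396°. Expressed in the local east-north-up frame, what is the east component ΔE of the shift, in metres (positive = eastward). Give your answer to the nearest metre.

ΔE = 117 m

The local east axis at (φ, λ) is (−sin λ, cos λ, 0), so ΔE = −sin(133.71396°)·(-126) + cos(133.71396°)·(-38) = 117.33 m.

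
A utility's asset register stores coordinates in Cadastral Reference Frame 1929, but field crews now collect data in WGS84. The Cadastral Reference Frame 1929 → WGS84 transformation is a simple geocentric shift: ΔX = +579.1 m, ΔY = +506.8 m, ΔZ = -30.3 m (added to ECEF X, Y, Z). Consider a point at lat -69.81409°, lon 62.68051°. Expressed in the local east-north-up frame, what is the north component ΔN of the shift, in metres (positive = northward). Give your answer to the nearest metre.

The local north axis is (−sin φ cos λ, −sin φ sin λ, cos φ), giving ΔN = 249.454 + 422.615 − 10.456 = 661.61 m.

ΔN = 662 m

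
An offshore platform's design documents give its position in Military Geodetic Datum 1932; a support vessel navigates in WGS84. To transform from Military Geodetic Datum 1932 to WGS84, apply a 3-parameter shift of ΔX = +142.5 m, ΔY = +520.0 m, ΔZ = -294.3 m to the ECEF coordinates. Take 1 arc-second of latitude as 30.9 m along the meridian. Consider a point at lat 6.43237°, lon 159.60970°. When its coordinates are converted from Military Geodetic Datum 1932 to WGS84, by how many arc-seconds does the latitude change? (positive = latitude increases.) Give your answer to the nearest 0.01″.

sin φ = 0.112030, cos φ = 0.993705, sin λ = 0.348413, cos λ = -0.937341.
North component: ΔN = −sin φ cos λ·ΔX − sin φ sin λ·ΔY + cos φ·ΔZ = −(0.112030)(-0.937341)(142.5) − (0.112030)(0.348413)(520.0) + (0.993705)(-294.3) = -297.78 m.
1° of latitude spans 3600 × 30.90 = 111240 m, so Δφ = -297.78 / 111240 × 3600 = -9.637″.

Δφ = -9.64″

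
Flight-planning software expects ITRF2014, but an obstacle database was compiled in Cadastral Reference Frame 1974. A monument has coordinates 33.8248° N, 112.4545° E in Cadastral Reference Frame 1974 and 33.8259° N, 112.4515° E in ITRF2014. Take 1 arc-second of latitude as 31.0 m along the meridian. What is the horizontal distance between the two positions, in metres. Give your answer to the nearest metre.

Δφ = 33.8259° − 33.8248° = +0.0011°; Δλ = 112.4515° − 112.4545° = -0.0030°.
1° of latitude = 3600 × 31.00 = 111600 m.
ΔN = Δφ × 111600 = 122.8 m; ΔE = Δλ × 111600 × cos(33.8248°) = -0.0030 × 111600 × 0.830744 = -278.1 m.
Distance = √(ΔE² + ΔN²) = √((-278.1)² + 122.8²) = 304.0 m.

304 m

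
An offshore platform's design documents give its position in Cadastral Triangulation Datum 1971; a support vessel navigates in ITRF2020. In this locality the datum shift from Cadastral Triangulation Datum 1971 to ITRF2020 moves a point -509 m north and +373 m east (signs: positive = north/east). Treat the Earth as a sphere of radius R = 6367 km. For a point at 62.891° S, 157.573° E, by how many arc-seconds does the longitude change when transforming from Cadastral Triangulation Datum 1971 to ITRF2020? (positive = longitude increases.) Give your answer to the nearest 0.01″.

At latitude -62.891°, cos φ = 0.455685.
One radian of longitude at latitude φ spans R cos φ, so Δλ = ΔE / (R cos φ) = 373.0 / (6367000 × 0.455685) = 1.2856e-04 rad = 26.518″.

Δλ = 26.52″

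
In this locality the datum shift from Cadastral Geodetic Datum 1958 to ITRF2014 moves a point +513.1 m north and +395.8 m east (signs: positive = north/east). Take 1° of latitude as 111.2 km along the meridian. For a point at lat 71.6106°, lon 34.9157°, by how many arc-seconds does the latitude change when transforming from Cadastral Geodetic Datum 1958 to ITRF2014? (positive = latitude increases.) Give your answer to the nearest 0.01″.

Δφ = 16.61″

1° of latitude = 111.2 km, so Δφ = 513.1 / 111200 = 0.0046142° = 16.611″.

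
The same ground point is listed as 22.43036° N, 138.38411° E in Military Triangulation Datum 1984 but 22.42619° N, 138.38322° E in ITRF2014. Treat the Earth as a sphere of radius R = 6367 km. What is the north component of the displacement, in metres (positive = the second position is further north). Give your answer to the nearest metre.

Δφ = 22.42619° − 22.43036° = -0.00417°; Δλ = 138.38322° − 138.38411° = -0.00089°.
1° along a meridian = πR/180 = 111125 m.
ΔN = Δφ × 111125 = -463.4 m; ΔE = Δλ × 111125 × cos(22.43036°) = -0.00089 × 111125 × 0.924344 = -91.4 m.

ΔN = -463 m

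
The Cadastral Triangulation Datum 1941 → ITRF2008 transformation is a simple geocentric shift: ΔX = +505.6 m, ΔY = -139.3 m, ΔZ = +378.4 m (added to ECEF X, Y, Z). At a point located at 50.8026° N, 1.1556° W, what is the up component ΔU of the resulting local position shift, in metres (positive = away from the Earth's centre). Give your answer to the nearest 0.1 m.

At φ = 50.8026°, λ = -1.1556°: sin φ = 0.774973, cos φ = 0.631994, sin λ = -0.020168, cos λ = 0.999797.
ΔU = cos φ cos λ·ΔX + cos φ sin λ·ΔY + sin φ·ΔZ = (0.631994)(0.999797)(505.6) + (0.631994)(-0.020168)(-139.3) + (0.774973)(378.4) = 614.50 m.

ΔU = 614.5 m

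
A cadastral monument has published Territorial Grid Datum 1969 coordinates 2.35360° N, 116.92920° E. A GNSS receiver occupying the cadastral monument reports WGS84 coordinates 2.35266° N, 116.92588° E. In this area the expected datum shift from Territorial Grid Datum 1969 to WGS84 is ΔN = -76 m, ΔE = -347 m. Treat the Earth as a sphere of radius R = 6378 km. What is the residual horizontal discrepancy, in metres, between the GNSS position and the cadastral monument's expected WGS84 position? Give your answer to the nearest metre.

Observed coordinate differences: Δφ = -0.00094°, Δλ = -0.00332°.
Converting to metres (1° lat = 111317 m, cos φ = 0.999156): observed ΔN = -104.6 m, observed ΔE = -369.3 m.
Subtracting the expected shift leaves a residual of -104.6 − (-76) = -28.6 m north and -369.3 − (-347) = -22.3 m east.
Residual distance = √((-28.6)² + (-22.3)²) = 36.3 m.

36 m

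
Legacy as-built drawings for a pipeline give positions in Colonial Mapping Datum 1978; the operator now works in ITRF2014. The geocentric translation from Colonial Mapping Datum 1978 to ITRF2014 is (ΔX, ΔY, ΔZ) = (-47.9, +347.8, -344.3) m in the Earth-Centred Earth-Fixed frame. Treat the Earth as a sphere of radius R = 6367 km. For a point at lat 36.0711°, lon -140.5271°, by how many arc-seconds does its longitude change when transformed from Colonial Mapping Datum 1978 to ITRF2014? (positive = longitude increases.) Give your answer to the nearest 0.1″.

Δλ = -12.0″

sin φ = 0.588789, cos φ = 0.808287, sin λ = -0.635713, cos λ = -0.771925.
East component: ΔE = −sin λ·ΔX + cos λ·ΔY = −(-0.635713)(-47.9) + (-0.771925)(347.8) = -298.93 m.
1° of latitude spans πR/180 = 111125 m; at latitude φ, 1° of longitude spans that × cos φ = 89821.0 m, so Δλ = -298.93 / 89821.0 × 3600 = -11.981″.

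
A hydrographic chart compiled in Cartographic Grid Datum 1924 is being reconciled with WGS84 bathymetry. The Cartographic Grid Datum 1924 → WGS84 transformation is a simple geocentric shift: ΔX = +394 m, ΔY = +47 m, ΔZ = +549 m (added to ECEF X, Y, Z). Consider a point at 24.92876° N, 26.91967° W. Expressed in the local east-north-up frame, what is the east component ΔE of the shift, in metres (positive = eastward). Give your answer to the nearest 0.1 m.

The local east axis at (φ, λ) is (−sin λ, cos λ, 0), so ΔE = −sin(-26.91967°)·394 + cos(-26.91967°)·47 = 220.29 m.

ΔE = 220.3 m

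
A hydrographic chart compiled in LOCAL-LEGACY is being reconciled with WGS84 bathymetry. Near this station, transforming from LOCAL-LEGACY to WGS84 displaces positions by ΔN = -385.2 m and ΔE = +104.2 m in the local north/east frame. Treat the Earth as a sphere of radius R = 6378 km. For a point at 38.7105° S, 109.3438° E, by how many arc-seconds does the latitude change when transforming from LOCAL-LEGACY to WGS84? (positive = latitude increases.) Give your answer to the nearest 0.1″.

Δφ = -12.5″

On a sphere of radius R, 1 rad of latitude = R, so Δφ = ΔN / R = -385.2 / 6378000 = -6.0395e-05 rad = -12.457″.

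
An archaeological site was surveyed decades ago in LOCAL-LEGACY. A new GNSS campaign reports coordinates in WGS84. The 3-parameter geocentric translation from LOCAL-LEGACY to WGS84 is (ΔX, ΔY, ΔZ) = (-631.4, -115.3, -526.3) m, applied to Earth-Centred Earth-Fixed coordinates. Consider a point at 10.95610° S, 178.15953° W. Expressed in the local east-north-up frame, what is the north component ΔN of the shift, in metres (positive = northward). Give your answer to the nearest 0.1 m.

ΔN = -396.1 m

At φ = -10.95610°, λ = -178.15953°: sin φ = -0.190057, cos φ = 0.981773, sin λ = -0.032117, cos λ = -0.999484.
ΔN = −sin φ cos λ·ΔX − sin φ sin λ·ΔY + cos φ·ΔZ = −(-0.190057)(-0.999484)(-631.4) − (-0.190057)(-0.032117)(-115.3) + (0.981773)(-526.3) = -396.06 m.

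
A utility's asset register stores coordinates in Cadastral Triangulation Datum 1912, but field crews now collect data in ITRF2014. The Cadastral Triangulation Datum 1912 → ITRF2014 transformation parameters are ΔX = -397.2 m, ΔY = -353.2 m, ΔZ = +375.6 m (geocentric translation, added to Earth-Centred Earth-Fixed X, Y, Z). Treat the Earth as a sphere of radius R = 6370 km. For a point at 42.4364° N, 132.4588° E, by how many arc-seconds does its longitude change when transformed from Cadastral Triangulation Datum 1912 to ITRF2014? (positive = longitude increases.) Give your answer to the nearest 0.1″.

Δλ = 23.3″

sin φ = 0.674771, cos φ = 0.738027, sin λ = 0.737763, cos λ = -0.675060.
East component: ΔE = −sin λ·ΔX + cos λ·ΔY = −(0.737763)(-397.2) + (-0.675060)(-353.2) = 531.47 m.
1° of latitude spans πR/180 = 111177 m; at latitude φ, 1° of longitude spans that × cos φ = 82052.0 m, so Δλ = 531.47 / 82052.0 × 3600 = 23.318″.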